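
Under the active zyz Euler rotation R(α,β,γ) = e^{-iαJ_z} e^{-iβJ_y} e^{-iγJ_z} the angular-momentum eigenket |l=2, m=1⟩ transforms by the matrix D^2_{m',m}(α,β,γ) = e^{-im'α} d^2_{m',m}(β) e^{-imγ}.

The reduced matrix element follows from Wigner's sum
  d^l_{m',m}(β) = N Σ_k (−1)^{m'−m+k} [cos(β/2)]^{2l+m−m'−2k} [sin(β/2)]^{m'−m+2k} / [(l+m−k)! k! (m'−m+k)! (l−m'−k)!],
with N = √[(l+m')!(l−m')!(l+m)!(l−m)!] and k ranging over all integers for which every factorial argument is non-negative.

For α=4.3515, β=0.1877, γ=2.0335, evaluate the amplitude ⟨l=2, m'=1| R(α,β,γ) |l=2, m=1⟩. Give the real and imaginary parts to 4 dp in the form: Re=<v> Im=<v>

D^2_{1,1}(4.3515,0.1877,2.0335) = e^{-i·1·4.3515}·d^2_{1,1}(0.1877)·e^{-i·1·2.0335}. Compute d first:
c=cos(0.1877/2)=0.995599, s=sin(0.1877/2)=0.093712; N=√[6·1·6·1]=6.000000
k∈{0,1} keeps every argument non-negative
  k=0: (−1)^0·6.0000/(6)·0.9956^4·0.0937^0 = +0.982513
  k=1: (−1)^1·6.0000/(2)·0.9956^2·0.0937^2 = -0.026115
d^2_{1,1}(0.1877) = +0.982513 -0.026115 = +0.956399
Attach z-rotation phases: D = e^{-i(1)(4.3515)}·(+0.956399)·e^{-i(1)(2.0335)} = +0.951446-0.097207i

Re=0.9514 Im=-0.0972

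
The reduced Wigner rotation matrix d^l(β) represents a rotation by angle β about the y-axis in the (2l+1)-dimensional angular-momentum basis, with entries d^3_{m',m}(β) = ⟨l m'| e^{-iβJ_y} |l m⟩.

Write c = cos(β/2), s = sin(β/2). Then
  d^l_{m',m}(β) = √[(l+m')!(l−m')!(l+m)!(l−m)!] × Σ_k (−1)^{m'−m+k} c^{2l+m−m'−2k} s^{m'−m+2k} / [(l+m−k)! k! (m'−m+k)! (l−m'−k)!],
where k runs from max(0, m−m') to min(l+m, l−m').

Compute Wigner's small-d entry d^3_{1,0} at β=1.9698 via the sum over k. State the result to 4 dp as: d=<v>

d^3_{1,0}(β=1.9698) via Wigner's sum:
With c≡cos(β/2)=0.552946 and s≡sin(β/2)=0.833217, N=[24·2·6·6]^{1/2}=41.569219
Admissible k: 0..2 (factorial args all ≥0)
  k=0: (−1)^1·41.5692/(12)·0.5529^5·0.8332^1 = -0.149198
  k=1: (−1)^2·41.5692/(4)·0.5529^3·0.8332^3 = +1.016331
  k=2: (−1)^3·41.5692/(12)·0.5529^1·0.8332^5 = -0.769243
d^3_{1,0}(1.9698) = -0.149198 +1.016331 -0.769243 = +0.097889

d=0.0979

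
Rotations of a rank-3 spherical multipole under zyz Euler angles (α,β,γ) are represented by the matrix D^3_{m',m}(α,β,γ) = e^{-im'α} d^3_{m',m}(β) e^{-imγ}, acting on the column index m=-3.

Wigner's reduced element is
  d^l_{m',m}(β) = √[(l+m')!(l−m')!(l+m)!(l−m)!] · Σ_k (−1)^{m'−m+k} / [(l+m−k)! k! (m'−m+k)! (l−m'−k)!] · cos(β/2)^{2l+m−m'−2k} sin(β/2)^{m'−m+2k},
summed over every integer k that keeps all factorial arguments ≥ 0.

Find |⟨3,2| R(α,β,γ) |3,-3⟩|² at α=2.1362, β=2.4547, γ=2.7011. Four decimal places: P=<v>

P=0.3727

D^3_{2,-3}(2.1362,2.4547,2.7011) = e^{-i·2·2.1362}·d^3_{2,-3}(2.4547)·e^{-i·-3·2.7011}. Compute d first:
c=cos(2.4547/2)=0.336734, s=sin(2.4547/2)=0.941600; N=√[120·1·1·720]=293.938769
The bounds max(0,m−m')=0 and min(l+m,l−m')=0 give 1 term
  k=0: (−1)^5·293.9388/(120)·0.3367^1·0.9416^5 = -0.610512
d^3_{2,-3}(2.4547) = -0.610512
|D^3_{2,-3}|² = |d^3_{2,-3}(β)|² = (-0.610512)² = 0.372725 (the z-rotation phases have unit modulus)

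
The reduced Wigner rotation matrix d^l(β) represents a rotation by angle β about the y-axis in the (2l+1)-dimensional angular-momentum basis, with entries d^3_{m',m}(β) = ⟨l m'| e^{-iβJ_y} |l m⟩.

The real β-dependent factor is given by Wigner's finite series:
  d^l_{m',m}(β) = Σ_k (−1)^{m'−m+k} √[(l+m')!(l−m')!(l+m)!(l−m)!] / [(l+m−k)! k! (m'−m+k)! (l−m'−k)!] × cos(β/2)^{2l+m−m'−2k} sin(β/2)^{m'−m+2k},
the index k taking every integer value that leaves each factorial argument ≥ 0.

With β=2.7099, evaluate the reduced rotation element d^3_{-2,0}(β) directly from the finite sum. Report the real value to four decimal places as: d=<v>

d=-0.2177

d^3_{-2,0}(β=2.7099) via Wigner's sum:
c=cos(2.7099/2)=0.214174, s=sin(2.7099/2)=0.976795; N=√[1·120·6·6]=65.726707
Admissible k: 2..3 (factorial args all ≥0)
  k=2: (−1)^0·65.7267/(12)·0.2142^4·0.9768^2 = +0.010996
  k=3: (−1)^1·65.7267/(12)·0.2142^2·0.9768^4 = -0.228723
d^3_{-2,0}(2.7099) = +0.010996 -0.228723 = -0.217727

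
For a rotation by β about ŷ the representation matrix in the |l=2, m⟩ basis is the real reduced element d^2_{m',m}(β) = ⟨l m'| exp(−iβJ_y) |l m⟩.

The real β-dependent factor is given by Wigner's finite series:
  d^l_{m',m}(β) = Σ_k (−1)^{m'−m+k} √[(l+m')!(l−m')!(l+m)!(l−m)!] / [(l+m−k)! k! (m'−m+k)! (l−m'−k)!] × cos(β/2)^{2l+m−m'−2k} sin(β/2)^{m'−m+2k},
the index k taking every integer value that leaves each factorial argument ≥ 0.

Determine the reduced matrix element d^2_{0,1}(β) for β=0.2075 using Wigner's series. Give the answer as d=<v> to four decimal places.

d=0.2469

d^2_{0,1}(β=0.2075) via Wigner's sum:
c=cos(0.2075/2)=0.994623, s=sin(0.2075/2)=0.103564; N=√[2·2·6·1]=4.898979
k∈{1,2} keeps every argument non-negative
  k=1: (−1)^0·4.8990/(2)·0.9946^3·0.1036^1 = +0.249609
  k=2: (−1)^1·4.8990/(2)·0.9946^1·0.1036^3 = -0.002706
d^2_{0,1}(0.2075) = +0.249609 -0.002706 = +0.246902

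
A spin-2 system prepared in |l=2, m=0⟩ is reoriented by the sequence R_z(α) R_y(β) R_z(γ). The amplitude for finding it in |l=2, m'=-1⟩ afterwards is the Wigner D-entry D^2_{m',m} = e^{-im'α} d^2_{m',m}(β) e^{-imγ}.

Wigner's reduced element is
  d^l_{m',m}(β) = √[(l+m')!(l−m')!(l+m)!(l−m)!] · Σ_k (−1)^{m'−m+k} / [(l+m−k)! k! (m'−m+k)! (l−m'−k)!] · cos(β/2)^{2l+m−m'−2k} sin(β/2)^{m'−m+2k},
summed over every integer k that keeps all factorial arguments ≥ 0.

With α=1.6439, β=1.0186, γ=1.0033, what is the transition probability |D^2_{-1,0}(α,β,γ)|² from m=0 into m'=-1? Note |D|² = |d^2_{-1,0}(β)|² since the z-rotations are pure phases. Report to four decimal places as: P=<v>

Split into d^2_{-1,0}(β=1.0186) × two z-phases.
Half-angle: c=0.873086, s=0.487566. N=√(1·6·2·2)=4.898979
Admissible k: 1..2 (factorial args all ≥0)
  k=1: (−1)^0·4.8990/(2)·0.8731^3·0.4876^1 = +0.794841
  k=2: (−1)^1·4.8990/(2)·0.8731^1·0.4876^3 = -0.247875
d^2_{-1,0}(1.0186) = +0.794841 -0.247875 = +0.546966
|D^2_{-1,0}|² = |d^2_{-1,0}(β)|² = (+0.546966)² = 0.299171 (the z-rotation phases have unit modulus)

P=0.2992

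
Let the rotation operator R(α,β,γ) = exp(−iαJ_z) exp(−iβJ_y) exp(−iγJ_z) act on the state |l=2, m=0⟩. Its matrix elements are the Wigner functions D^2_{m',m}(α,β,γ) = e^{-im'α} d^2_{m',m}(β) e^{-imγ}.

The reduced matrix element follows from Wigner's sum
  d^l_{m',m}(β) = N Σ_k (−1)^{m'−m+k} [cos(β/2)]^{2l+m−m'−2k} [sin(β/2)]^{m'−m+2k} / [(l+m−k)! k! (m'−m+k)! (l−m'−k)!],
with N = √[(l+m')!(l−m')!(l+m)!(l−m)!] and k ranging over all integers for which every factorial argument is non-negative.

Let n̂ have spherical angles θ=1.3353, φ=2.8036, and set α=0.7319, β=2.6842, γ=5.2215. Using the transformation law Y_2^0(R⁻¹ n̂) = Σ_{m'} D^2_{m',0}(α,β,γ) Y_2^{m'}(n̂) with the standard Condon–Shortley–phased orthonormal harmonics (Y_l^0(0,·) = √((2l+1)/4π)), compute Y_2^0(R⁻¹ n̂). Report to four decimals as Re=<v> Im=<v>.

Need the full column D^2_{m',0} for m'=−2..2 at α=0.7319, β=2.6842, γ=5.2215.
cos(β/2)=0.226708, sin(β/2)=0.973963
d^2_{-2,0}: single k=2 term ⇒ +0.119425;  D = +0.012754+0.118742i
d^2_{-1,0}: k∈[1..2] ⇒ +0.027798 -0.513062 = -0.485263;  D = -0.360990-0.324294i
d^2_{0,0}: k∈[0..2] ⇒ +0.002642 -0.195020 +0.899849 = +0.707471;  D = +0.707471+0.000000i
d^2_{1,0}: k∈[0..1] ⇒ -0.027798 +0.513062 = +0.485263;  D = +0.360990-0.324294i
d^2_{2,0}: single k=0 term ⇒ +0.119425;  D = +0.012754-0.118742i
Y_2^{m'}(θ=1.3353,φ=2.8036) and Σ D·Y over m':
  (+0.0128+0.1187i)·(+0.2849+0.2285i)  (-0.3610-0.3243i)·(-0.1654-0.0581i)  (+0.7075+0.0000i)·(-0.2639+0.0000i)  (+0.3610-0.3243i)·(+0.1654-0.0581i)  (+0.0128-0.1187i)·(+0.2849-0.2285i)
Y_2^0(R⁻¹ n̂) = -0.151999+0.000000i

Re=-0.1520 Im=0.0000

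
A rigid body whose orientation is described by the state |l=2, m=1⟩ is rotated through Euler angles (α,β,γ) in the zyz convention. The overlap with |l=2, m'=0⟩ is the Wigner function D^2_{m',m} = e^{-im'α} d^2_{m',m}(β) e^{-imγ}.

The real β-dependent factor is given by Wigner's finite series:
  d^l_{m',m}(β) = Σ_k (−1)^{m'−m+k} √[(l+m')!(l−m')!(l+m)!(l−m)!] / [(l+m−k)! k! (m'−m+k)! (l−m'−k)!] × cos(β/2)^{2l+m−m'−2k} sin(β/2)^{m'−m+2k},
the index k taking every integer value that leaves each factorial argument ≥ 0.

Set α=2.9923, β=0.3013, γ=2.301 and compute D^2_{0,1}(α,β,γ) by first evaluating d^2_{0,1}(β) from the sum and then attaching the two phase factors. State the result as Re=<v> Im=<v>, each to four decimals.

D^2_{0,1}(2.9923,0.3013,2.301) = e^{-i·0·2.9923}·d^2_{0,1}(0.3013)·e^{-i·1·2.301}. Compute d first:
With c≡cos(β/2)=0.988674 and s≡sin(β/2)=0.150081, N=[2·2·6·1]^{1/2}=4.898979
The bounds max(0,m−m')=1 and min(l+m,l−m')=2 give 2 terms
  k=1: (−1)^0·4.8990/(2)·0.9887^3·0.1501^1 = +0.355271
  k=2: (−1)^1·4.8990/(2)·0.9887^1·0.1501^3 = -0.008187
d^2_{0,1}(0.3013) = +0.355271 -0.008187 = +0.347084
Phases: e^{-i·(0)·2.9923}=+1.000000+0.000000i, e^{-i·(1)·2.301}=-0.667021-0.745039i ⇒ D=-0.231513-0.258591i

Re=-0.2315 Im=-0.2586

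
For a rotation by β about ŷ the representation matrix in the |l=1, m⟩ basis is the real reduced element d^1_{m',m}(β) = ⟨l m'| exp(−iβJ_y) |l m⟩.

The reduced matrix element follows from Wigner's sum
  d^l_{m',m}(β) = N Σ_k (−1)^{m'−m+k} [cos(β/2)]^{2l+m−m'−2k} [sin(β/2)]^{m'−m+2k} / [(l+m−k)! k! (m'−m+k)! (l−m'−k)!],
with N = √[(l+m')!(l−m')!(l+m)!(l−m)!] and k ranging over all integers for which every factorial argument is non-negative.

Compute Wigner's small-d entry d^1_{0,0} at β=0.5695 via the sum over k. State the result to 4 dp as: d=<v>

d^1_{0,0}(β=0.5695) via Wigner's sum:
Half-angle: c=0.959732, s=0.280918. N=√(1·1·1·1)=1.000000
k: max(0,(0)−(0))=0 … min(1+(0),1−(0))=1
  k=0: (−1)^0·1.0000/(1)·0.9597^2·0.2809^0 = +0.921085
  k=1: (−1)^1·1.0000/(1)·0.9597^0·0.2809^2 = -0.078915
d^1_{0,0}(0.5695) = +0.921085 -0.078915 = +0.842171

d=0.8422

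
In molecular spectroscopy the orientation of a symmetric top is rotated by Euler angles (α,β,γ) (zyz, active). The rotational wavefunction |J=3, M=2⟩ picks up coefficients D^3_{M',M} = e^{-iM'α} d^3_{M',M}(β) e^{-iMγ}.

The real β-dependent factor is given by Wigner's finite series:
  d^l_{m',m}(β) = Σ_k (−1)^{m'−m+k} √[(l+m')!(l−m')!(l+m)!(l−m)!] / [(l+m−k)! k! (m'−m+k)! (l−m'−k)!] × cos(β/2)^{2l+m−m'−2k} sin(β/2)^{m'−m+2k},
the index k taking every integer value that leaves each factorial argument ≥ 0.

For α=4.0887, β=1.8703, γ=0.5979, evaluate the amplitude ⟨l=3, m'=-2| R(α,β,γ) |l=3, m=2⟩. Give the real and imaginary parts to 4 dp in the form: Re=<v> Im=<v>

Re=0.3580 Im=0.3006

D^3_{-2,2}(4.0887,1.8703,0.5979) = e^{-i·-2·4.0887}·d^3_{-2,2}(1.8703)·e^{-i·2·0.5979}. Compute d first:
Half-angle: c=0.593698, s=0.804688. N=√(1·120·120·1)=120.000000
k: max(0,(2)−(-2))=4 … min(3+(2),3−(-2))=5
  k=4: (−1)^0·120.0000/(24)·0.5937^2·0.8047^4 = +0.738943
  k=5: (−1)^1·120.0000/(120)·0.5937^0·0.8047^6 = -0.271497
d^3_{-2,2}(1.8703) = +0.738943 -0.271497 = +0.467446
D = (-0.317810+0.948155i)·(+0.467446)·(+0.366269-0.930509i) = +0.357999+0.300570i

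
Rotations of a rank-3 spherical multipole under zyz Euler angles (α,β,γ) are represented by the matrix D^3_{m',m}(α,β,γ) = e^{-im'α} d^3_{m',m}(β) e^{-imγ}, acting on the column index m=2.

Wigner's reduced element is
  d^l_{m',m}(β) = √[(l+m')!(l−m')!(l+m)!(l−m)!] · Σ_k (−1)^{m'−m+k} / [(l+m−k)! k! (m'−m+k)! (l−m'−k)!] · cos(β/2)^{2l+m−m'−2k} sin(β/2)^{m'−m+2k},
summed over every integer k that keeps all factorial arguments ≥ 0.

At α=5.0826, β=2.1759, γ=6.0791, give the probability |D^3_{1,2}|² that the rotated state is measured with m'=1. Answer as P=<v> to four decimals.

P=0.1439

D^3_{1,2}(5.0826,2.1759,6.0791) = e^{-i·1·5.0826}·d^3_{1,2}(2.1759)·e^{-i·2·6.0791}. Compute d first:
Half-angle: c=0.464302, s=0.885677. N=√(24·2·120·1)=75.894664
The bounds max(0,m−m')=1 and min(l+m,l−m')=2 give 2 terms
  k=1: (−1)^0·75.8947/(24)·0.4643^5·0.8857^1 = +0.060434
  k=2: (−1)^1·75.8947/(12)·0.4643^3·0.8857^3 = -0.439802
d^3_{1,2}(2.1759) = +0.060434 -0.439802 = -0.379369
|D^3_{1,2}|² = |d^3_{1,2}(β)|² = (-0.379369)² = 0.143921 (the z-rotation phases have unit modulus)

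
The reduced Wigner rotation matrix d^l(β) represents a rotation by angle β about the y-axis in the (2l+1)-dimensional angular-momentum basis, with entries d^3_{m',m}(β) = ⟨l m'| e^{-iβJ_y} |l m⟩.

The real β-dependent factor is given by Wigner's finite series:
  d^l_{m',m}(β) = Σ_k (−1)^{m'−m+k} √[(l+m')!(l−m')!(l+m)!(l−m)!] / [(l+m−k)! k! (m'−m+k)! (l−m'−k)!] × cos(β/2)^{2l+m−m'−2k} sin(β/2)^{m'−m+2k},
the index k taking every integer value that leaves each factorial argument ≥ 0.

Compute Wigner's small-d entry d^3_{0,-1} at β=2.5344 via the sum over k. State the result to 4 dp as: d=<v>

d^3_{0,-1}(β=2.5344) via Wigner's sum:
c=cos(2.5344/2)=0.298954, s=sin(2.5344/2)=0.954268; N=√[6·6·2·24]=41.569219
k∈{0,1,2} keeps every argument non-negative
  k=0: (−1)^1·41.5692/(12)·0.2990^5·0.9543^1 = -0.007894
  k=1: (−1)^2·41.5692/(4)·0.2990^3·0.9543^3 = +0.241288
  k=2: (−1)^3·41.5692/(12)·0.2990^1·0.9543^5 = -0.819494
d^3_{0,-1}(2.5344) = -0.007894 +0.241288 -0.819494 = -0.586100

d=-0.5861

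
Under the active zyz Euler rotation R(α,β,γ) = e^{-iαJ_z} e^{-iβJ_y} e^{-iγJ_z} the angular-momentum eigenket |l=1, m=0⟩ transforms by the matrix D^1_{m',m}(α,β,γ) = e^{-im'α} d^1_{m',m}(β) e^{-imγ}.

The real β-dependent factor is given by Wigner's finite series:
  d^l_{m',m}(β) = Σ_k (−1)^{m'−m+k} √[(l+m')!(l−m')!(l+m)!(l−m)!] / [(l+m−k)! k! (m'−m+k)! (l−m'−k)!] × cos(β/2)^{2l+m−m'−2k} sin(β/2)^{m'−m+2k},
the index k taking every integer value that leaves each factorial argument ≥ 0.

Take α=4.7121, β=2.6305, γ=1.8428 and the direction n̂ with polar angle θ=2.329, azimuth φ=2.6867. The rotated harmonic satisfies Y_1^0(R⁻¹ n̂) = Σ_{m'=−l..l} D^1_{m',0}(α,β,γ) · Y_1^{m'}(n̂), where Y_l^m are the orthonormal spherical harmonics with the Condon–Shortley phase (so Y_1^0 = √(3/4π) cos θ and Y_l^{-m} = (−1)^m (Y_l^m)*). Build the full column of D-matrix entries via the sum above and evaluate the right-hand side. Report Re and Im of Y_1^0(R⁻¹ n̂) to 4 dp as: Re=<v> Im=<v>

Re=0.2168 Im=0.0000

Need the full column D^1_{m',0} for m'=−1..1 at α=4.7121, β=2.6305, γ=1.8428.
cos(β/2)=0.252774, sin(β/2)=0.967525
d^1_{-1,0}: single k=1 term ⇒ +0.345868;  D = -0.000100-0.345868i
d^1_{0,0}: k∈[0..1] ⇒ +0.063895 -0.936105 = -0.872211;  D = -0.872211+0.000000i
d^1_{1,0}: single k=0 term ⇒ -0.345868;  D = +0.000100-0.345868i
Y_1^{m'}(θ=2.329,φ=2.6867) and Σ D·Y over m':
  (-0.0001-0.3459i)·(-0.2253-0.1102i)  (-0.8722+0.0000i)·(-0.3360+0.0000i)  (+0.0001-0.3459i)·(+0.2253-0.1102i)
Y_1^0(R⁻¹ n̂) = +0.216843+0.000000i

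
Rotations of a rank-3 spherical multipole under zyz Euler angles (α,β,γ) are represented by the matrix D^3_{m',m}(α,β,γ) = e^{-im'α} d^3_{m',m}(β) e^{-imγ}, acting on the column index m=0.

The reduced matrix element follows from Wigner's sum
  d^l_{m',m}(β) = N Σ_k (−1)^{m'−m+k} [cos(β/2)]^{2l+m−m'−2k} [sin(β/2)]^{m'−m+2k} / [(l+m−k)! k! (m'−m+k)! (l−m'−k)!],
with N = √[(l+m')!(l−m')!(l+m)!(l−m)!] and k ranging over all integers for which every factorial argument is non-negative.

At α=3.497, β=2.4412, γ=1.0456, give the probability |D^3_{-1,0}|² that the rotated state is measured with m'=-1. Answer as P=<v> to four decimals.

Split into d^3_{-1,0}(β=2.4412) × two z-phases.
Half-angle: c=0.343082, s=0.939305. N=√(2·24·6·6)=41.569219
The bounds max(0,m−m')=1 and min(l+m,l−m')=3 give 3 terms
  k=1: (−1)^0·41.5692/(12)·0.3431^5·0.9393^1 = +0.015466
  k=2: (−1)^1·41.5692/(4)·0.3431^3·0.9393^3 = -0.347798
  k=3: (−1)^2·41.5692/(12)·0.3431^1·0.9393^5 = +0.869006
d^3_{-1,0}(2.4412) = +0.015466 -0.347798 +0.869006 = +0.536675
|D^3_{-1,0}|² = |d^3_{-1,0}(β)|² = (+0.536675)² = 0.288020 (the z-rotation phases have unit modulus)

P=0.2880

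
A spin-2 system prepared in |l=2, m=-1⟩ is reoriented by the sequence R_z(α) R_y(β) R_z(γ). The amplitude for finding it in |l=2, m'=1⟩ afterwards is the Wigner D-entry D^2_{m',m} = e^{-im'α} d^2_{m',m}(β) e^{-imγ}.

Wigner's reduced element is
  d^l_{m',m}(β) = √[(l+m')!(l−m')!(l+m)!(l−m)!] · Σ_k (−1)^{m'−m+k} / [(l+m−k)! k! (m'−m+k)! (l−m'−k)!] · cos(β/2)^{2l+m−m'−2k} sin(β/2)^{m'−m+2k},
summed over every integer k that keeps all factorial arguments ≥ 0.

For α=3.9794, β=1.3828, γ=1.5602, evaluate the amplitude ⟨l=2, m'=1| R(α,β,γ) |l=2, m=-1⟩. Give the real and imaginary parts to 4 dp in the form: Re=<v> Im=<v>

Re=-0.4190 Im=-0.3693

D^2_{1,-1}(3.9794,1.3828,1.5602) = e^{-i·1·3.9794}·d^2_{1,-1}(1.3828)·e^{-i·-1·1.5602}. Compute d first:
c=cos(1.3828/2)=0.770354, s=sin(1.3828/2)=0.637616; N=√[6·1·1·6]=6.000000
Admissible k: 0..1 (factorial args all ≥0)
  k=0: (−1)^2·6.0000/(2)·0.7704^2·0.6376^2 = +0.723804
  k=1: (−1)^3·6.0000/(6)·0.7704^0·0.6376^4 = -0.165287
d^2_{1,-1}(1.3828) = +0.723804 -0.165287 = +0.558517
Attach z-rotation phases: D = e^{-i(1)(3.9794)}·(+0.558517)·e^{-i(-1)(1.5602)} = -0.419014-0.369281i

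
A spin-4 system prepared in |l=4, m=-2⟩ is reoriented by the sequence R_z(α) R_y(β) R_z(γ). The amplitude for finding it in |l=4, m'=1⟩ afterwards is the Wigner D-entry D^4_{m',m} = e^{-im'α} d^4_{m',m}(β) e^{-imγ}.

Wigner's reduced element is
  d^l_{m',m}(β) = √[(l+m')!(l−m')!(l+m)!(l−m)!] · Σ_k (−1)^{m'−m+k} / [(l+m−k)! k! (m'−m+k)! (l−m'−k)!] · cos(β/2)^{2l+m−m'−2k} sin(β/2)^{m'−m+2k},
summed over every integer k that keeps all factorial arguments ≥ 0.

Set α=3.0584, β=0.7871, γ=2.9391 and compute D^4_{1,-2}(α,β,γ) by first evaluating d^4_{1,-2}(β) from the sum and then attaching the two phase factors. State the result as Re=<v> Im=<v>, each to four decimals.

Re=0.3814 Im=-0.1272

Split into d^4_{1,-2}(β=0.7871) × two z-phases.
With c≡cos(β/2)=0.923554 and s≡sin(β/2)=0.383469, N=[120·6·2·720]^{1/2}=1018.233765
k∈{0,1,2} keeps every argument non-negative
  k=0: (−1)^3·1018.2338/(72)·0.9236^5·0.3835^3 = -0.535819
  k=1: (−1)^4·1018.2338/(48)·0.9236^3·0.3835^5 = +0.138563
  k=2: (−1)^5·1018.2338/(240)·0.9236^1·0.3835^7 = -0.004778
d^4_{1,-2}(0.7871) = -0.535819 +0.138563 -0.004778 = -0.402033
D = (-0.996541-0.083097i)·(-0.402033)·(+0.919108-0.394005i) = +0.381397-0.127150i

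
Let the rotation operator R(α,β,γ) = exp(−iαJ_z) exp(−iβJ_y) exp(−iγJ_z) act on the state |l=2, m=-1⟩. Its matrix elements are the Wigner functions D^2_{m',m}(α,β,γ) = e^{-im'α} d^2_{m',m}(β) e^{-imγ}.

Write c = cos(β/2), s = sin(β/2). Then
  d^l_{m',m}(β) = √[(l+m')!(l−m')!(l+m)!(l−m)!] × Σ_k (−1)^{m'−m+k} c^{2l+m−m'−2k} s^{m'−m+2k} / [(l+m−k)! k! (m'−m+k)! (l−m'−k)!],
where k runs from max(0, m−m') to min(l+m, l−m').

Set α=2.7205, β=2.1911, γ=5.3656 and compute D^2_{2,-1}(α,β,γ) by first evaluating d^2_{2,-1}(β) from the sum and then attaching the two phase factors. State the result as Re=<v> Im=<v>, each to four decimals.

Split into d^2_{2,-1}(β=2.1911) × two z-phases.
With c≡cos(β/2)=0.457557 and s≡sin(β/2)=0.889180, N=[24·1·1·6]^{1/2}=12.000000
The bounds max(0,m−m')=0 and min(l+m,l−m')=0 give 1 term
  k=0: (−1)^3·12.0000/(6)·0.4576^1·0.8892^3 = -0.643346
d^2_{2,-1}(2.1911) = -0.643346
Phases: e^{-i·(2)·2.7205}=+0.665834+0.746100i, e^{-i·(-1)·5.3656}=+0.607740-0.794136i ⇒ D=-0.641518+0.048462i

Re=-0.6415 Im=0.0485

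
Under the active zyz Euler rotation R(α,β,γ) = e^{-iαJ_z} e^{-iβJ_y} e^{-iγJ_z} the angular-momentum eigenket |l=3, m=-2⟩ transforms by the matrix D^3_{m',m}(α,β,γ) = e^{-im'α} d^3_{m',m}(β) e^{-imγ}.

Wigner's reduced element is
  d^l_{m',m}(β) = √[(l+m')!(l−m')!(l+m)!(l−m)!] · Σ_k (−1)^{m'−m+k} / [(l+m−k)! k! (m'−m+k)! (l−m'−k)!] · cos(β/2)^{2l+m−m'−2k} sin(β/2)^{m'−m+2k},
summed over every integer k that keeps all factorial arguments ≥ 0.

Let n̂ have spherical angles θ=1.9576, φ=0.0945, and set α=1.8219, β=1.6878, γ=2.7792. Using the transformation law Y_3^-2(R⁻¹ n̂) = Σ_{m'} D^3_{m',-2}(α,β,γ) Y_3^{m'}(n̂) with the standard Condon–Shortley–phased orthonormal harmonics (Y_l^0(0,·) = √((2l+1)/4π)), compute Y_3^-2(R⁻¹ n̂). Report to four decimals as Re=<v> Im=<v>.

Need the full column D^3_{m',-2} for m'=−3..3 at α=1.8219, β=1.6878, γ=2.7792.
cos(β/2)=0.664554, sin(β/2)=0.747241
d^3_{-3,-2}: single k=1 term ⇒ +0.237239;  D = +0.006766-0.237143i
d^3_{-2,-2}: k∈[0..1] ⇒ +0.086135 -0.544517 = -0.458381;  D = +0.447074-0.101185i
d^3_{-1,-2}: k∈[0..1] ⇒ -0.306274 +0.774464 = +0.468190;  D = +0.213572+0.416640i
d^3_{0,-2}: k∈[0..1] ⇒ +0.596488 -0.754158 = -0.157670;  D = -0.118039+0.104531i
d^3_{1,-2}: k∈[0..1] ⇒ -0.774464 +0.489590 = -0.284875;  D = +0.235933+0.159653i
d^3_{2,-2}: k∈[0..1] ⇒ +0.688449 -0.174086 = +0.514364;  D = -0.173377+0.484263i
d^3_{3,-2}: single k=0 term ⇒ -0.379235;  D = -0.377606-0.035105i
Y_3^{m'}(θ=1.9576,φ=0.0945) and Σ D·Y over m':
  (+0.0068-0.2371i)·(+0.3182-0.0927i)  (+0.4471-0.1012i)·(-0.3248+0.0621i)  (+0.2136+0.4166i)·(-0.0860+0.0081i)  (-0.1180+0.1045i)·(+0.3222+0.0000i)  (+0.2359+0.1597i)·(+0.0860+0.0081i)  (-0.1734+0.4843i)·(-0.3248-0.0621i)  (-0.3776-0.0351i)·(-0.3182-0.0927i)
Y_3^-2(R⁻¹ n̂) = +0.003744-0.100529i

Re=0.0037 Im=-0.1005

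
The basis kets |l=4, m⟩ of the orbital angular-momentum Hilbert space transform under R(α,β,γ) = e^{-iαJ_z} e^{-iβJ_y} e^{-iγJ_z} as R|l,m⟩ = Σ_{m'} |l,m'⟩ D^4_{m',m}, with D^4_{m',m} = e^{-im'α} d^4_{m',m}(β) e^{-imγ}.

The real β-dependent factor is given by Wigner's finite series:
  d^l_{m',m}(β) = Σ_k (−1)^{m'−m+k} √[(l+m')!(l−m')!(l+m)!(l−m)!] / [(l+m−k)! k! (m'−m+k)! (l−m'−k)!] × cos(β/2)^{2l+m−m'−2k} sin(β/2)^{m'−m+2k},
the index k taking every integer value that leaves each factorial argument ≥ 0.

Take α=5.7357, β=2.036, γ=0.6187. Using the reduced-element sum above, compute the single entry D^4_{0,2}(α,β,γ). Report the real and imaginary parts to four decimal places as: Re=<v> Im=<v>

First d^4_{0,2}(β=2.036), then the phase factors e^{-i(0)α} and e^{-i(2)γ}:
Half-angle: c=0.525069, s=0.851060. N=√(24·24·720·2)=910.735966
k: max(0,(2)−(0))=2 … min(4+(2),4−(0))=4
  k=2: (−1)^0·910.7360/(96)·0.5251^6·0.8511^2 = +0.143993
  k=3: (−1)^1·910.7360/(36)·0.5251^4·0.8511^4 = -1.008778
  k=4: (−1)^2·910.7360/(96)·0.5251^2·0.8511^6 = +0.993834
d^4_{0,2}(2.036) = +0.143993 -1.008778 +0.993834 = +0.129049
D = (+1.000000+0.000000i)·(+0.129049)·(+0.327254-0.944936i) = +0.042232-0.121943i

Re=0.0422 Im=-0.1219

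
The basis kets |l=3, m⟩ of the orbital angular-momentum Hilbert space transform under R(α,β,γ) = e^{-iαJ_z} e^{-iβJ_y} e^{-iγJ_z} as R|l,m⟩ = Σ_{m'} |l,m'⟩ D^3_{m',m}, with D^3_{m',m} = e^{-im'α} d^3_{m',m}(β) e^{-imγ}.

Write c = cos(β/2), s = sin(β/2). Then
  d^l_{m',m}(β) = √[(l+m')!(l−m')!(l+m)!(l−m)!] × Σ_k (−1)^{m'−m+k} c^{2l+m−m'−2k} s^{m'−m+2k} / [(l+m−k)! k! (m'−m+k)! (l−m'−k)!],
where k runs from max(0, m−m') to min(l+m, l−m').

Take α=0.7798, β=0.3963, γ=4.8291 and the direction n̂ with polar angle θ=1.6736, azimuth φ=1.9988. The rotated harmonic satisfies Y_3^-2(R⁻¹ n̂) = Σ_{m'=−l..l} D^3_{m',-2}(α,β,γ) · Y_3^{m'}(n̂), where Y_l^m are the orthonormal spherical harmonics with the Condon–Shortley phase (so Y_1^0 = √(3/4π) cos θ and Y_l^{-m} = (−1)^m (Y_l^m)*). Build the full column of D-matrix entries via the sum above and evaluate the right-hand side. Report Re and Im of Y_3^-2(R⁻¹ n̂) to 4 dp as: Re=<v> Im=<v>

Re=0.0220 Im=0.0315

Need the full column D^3_{m',-2} for m'=−3..3 at α=0.7798, β=0.3963, γ=4.8291.
cos(β/2)=0.980432, sin(β/2)=0.196856
d^3_{-3,-2}: single k=1 term ⇒ +0.436830;  D = +0.368057-0.235275i
d^3_{-2,-2}: k∈[0..1] ⇒ +0.888190 -0.179035 = +0.709156;  D = +0.156299-0.691717i
d^3_{-1,-2}: k∈[0..1] ⇒ -0.563945 +0.045470 = -0.518475;  D = +0.274340+0.439947i
d^3_{0,-2}: k∈[0..1] ⇒ +0.196123 -0.007907 = +0.188216;  D = -0.183112-0.043536i
d^3_{1,-2}: k∈[0..1] ⇒ -0.045470 +0.000917 = -0.044554;  D = +0.038067-0.023150i
d^3_{2,-2}: k∈[0..1] ⇒ +0.007218 -0.000058 = +0.007160;  D = -0.001734+0.006946i
d^3_{3,-2}: single k=0 term ⇒ -0.000710;  D = -0.000362-0.000611i
Y_3^{m'}(θ=1.6736,φ=1.9988) and Σ D·Y over m':
  (+0.3681-0.2353i)·(+0.3939+0.1162i)  (+0.1563-0.6917i)·(+0.0680-0.0784i)  (+0.2743+0.4399i)·(+0.1264+0.2771i)  (-0.1831-0.0435i)·(+0.1129+0.0000i)  (+0.0381-0.0231i)·(-0.1264+0.2771i)  (-0.0017+0.0069i)·(+0.0680+0.0784i)  (-0.0004-0.0006i)·(-0.3939+0.1162i)
Y_3^-2(R⁻¹ n̂) = +0.021983+0.031502i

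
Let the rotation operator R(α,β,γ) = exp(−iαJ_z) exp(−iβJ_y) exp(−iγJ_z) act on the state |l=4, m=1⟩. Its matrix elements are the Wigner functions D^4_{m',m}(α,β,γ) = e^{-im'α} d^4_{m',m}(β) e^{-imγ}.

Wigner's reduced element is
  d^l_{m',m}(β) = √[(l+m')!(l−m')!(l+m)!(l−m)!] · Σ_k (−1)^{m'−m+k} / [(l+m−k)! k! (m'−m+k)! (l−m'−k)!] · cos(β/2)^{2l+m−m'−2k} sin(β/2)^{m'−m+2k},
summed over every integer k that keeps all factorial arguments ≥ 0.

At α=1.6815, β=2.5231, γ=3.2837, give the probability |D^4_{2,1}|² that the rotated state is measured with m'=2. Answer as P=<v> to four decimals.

D^4_{2,1}(1.6815,2.5231,3.2837) = e^{-i·2·1.6815}·d^4_{2,1}(2.5231)·e^{-i·1·3.2837}. Compute d first:
Half-angle: c=0.304341, s=0.952563. N=√(720·2·120·6)=1018.233765
k: max(0,(1)−(2))=0 … min(4+(1),4−(2))=2
  k=0: (−1)^1·1018.2338/(240)·0.3043^7·0.9526^1 = -0.000977
  k=1: (−1)^2·1018.2338/(48)·0.3043^5·0.9526^3 = +0.047873
  k=2: (−1)^3·1018.2338/(72)·0.3043^3·0.9526^5 = -0.312654
d^4_{2,1}(2.5231) = -0.000977 +0.047873 -0.312654 = -0.265759
|D^4_{2,1}|² = |d^4_{2,1}(β)|² = (-0.265759)² = 0.070628 (the z-rotation phases have unit modulus)

P=0.0706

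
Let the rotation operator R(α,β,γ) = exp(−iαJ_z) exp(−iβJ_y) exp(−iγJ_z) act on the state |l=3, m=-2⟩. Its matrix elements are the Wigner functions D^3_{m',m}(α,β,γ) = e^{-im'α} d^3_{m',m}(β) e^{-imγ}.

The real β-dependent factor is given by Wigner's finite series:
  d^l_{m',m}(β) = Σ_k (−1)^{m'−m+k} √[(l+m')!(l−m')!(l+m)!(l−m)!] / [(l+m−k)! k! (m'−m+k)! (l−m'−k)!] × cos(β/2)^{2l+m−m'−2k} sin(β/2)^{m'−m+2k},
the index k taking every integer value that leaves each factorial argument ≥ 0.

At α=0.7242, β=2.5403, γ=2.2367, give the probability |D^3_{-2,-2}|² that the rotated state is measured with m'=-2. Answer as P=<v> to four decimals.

D^3_{-2,-2}(0.7242,2.5403,2.2367) = e^{-i·-2·0.7242}·d^3_{-2,-2}(2.5403)·e^{-i·-2·2.2367}. Compute d first:
With c≡cos(β/2)=0.296138 and s≡sin(β/2)=0.955145, N=[1·120·1·120]^{1/2}=120.000000
The bounds max(0,m−m')=0 and min(l+m,l−m')=1 give 2 terms
  k=0: (−1)^0·120.0000/(120)·0.2961^6·0.9551^0 = +0.000674
  k=1: (−1)^1·120.0000/(24)·0.2961^4·0.9551^2 = -0.035082
d^3_{-2,-2}(2.5403) = +0.000674 -0.035082 = -0.034407
|D^3_{-2,-2}|² = |d^3_{-2,-2}(β)|² = (-0.034407)² = 0.001184 (the z-rotation phases have unit modulus)

P=0.0012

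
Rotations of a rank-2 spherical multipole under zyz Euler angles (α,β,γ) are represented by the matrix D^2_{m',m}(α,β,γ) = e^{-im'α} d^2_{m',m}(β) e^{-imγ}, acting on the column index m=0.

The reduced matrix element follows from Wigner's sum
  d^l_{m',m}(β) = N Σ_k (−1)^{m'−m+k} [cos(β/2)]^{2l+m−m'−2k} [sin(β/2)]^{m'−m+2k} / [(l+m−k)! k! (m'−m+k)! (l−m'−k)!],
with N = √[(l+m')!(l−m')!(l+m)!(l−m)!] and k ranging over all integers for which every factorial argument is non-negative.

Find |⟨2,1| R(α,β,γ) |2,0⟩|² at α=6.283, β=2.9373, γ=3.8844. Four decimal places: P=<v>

First d^2_{1,0}(β=2.9373), then the phase factors e^{-i(1)α} and e^{-i(0)γ}:
With c≡cos(β/2)=0.101969 and s≡sin(β/2)=0.994788, N=[6·1·2·2]^{1/2}=4.898979
Admissible k: 0..1 (factorial args all ≥0)
  k=0: (−1)^1·4.8990/(2)·0.1020^3·0.9948^1 = -0.002583
  k=1: (−1)^2·4.8990/(2)·0.1020^1·0.9948^3 = +0.245886
d^2_{1,0}(2.9373) = -0.002583 +0.245886 = +0.243303
|D^2_{1,0}|² = |d^2_{1,0}(β)|² = (+0.243303)² = 0.059196 (the z-rotation phases have unit modulus)

P=0.0592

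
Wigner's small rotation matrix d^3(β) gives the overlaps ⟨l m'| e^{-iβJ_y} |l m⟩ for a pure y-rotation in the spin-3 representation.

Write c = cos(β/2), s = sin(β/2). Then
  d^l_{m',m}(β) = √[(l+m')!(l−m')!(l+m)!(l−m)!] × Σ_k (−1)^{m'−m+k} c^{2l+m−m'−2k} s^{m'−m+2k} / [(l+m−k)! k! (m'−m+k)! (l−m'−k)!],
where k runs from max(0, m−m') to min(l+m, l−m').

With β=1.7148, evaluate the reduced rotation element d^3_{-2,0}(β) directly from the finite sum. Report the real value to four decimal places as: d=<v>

d=-0.1925

d^3_{-2,0}(β=1.7148) via Wigner's sum:
c=cos(1.7148/2)=0.654406, s=sin(1.7148/2)=0.756144; N=√[1·120·6·6]=65.726707
k: max(0,(0)−(-2))=2 … min(3+(0),3−(-2))=3
  k=2: (−1)^0·65.7267/(12)·0.6544^4·0.7561^2 = +0.574325
  k=3: (−1)^1·65.7267/(12)·0.6544^2·0.7561^4 = -0.766782
d^3_{-2,0}(1.7148) = +0.574325 -0.766782 = -0.192458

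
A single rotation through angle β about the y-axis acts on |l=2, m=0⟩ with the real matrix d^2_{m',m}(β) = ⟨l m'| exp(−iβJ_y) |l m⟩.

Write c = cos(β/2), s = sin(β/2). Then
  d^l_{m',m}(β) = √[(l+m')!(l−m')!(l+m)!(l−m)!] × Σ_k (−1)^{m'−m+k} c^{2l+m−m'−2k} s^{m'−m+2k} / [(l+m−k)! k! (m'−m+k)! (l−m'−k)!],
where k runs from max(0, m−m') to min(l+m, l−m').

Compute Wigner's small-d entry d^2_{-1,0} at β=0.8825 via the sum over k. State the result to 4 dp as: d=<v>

d=0.6009

d^2_{-1,0}(β=0.8825) via Wigner's sum:
With c≡cos(β/2)=0.904219 and s≡sin(β/2)=0.427070, N=[1·6·2·2]^{1/2}=4.898979
The bounds max(0,m−m')=1 and min(l+m,l−m')=2 give 2 terms
  k=1: (−1)^0·4.8990/(2)·0.9042^3·0.4271^1 = +0.773384
  k=2: (−1)^1·4.8990/(2)·0.9042^1·0.4271^3 = -0.172523
d^2_{-1,0}(0.8825) = +0.773384 -0.172523 = +0.600861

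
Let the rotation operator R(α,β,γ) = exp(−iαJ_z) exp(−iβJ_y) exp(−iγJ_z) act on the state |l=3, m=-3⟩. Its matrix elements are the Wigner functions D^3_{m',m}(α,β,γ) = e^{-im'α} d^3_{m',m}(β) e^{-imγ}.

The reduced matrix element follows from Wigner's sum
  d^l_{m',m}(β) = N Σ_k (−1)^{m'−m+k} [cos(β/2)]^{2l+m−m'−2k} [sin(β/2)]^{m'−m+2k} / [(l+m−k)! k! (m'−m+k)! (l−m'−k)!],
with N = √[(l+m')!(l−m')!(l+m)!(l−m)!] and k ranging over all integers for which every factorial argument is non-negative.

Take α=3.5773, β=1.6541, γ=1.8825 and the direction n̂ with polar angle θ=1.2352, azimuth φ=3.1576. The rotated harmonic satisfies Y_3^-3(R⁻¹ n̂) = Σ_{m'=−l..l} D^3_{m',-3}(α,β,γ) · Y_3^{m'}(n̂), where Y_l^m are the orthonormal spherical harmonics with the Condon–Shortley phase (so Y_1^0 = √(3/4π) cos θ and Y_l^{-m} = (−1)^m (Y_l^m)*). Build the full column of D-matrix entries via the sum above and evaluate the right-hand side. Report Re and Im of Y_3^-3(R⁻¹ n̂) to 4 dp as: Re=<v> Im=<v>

Re=0.0698 Im=0.0147

Need the full column D^3_{m',-3} for m'=−3..3 at α=3.5773, β=1.6541, γ=1.8825.
cos(β/2)=0.677050, sin(β/2)=0.735937
d^3_{-3,-3}: single k=0 term ⇒ +0.096322;  D = -0.075413-0.059923i
d^3_{-2,-3}: single k=0 term ⇒ -0.256460;  D = -0.249367-0.059897i
d^3_{-1,-3}: single k=0 term ⇒ +0.440767;  D = -0.431983+0.087557i
d^3_{0,-3}: single k=0 term ⇒ -0.553222;  D = -0.445158+0.328464i
d^3_{1,-3}: single k=0 term ⇒ +0.520775;  D = -0.249400+0.457172i
d^3_{2,-3}: single k=0 term ⇒ -0.358014;  D = -0.022789+0.357288i
d^3_{3,-3}: single k=0 term ⇒ +0.158871;  D = +0.057748+0.148004i
Y_3^{m'}(θ=1.2352,φ=3.1576) and Σ D·Y over m':
  (-0.0754-0.0599i)·(-0.3508+0.0169i)  (-0.2494-0.0599i)·(+0.2999-0.0096i)  (-0.4320+0.0876i)·(+0.1397-0.0022i)  (-0.4452+0.3285i)·(-0.3020+0.0000i)  (-0.2494+0.4572i)·(-0.1397-0.0022i)  (-0.0228+0.3573i)·(+0.2999+0.0096i)  (+0.0577+0.1480i)·(+0.3508+0.0169i)
Y_3^-3(R⁻¹ n̂) = +0.069779+0.014709i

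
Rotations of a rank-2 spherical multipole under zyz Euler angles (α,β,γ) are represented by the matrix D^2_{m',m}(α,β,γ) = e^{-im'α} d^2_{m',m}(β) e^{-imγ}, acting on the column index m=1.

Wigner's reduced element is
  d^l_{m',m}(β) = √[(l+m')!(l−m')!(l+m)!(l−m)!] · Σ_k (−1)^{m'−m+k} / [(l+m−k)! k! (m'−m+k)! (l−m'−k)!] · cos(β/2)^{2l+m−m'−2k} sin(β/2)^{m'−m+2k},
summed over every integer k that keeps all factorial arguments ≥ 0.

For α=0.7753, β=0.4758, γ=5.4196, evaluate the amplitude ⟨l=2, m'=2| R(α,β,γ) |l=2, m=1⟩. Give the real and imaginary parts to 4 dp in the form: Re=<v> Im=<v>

Re=-0.3345 Im=0.2744

D^2_{2,1}(0.7753,0.4758,5.4196) = e^{-i·2·0.7753}·d^2_{2,1}(0.4758)·e^{-i·1·5.4196}. Compute d first:
c=cos(0.4758/2)=0.971835, s=sin(0.4758/2)=0.235662; N=√[24·1·6·1]=12.000000
Admissible k: 0..0 (factorial args all ≥0)
  k=0: (−1)^1·12.0000/(6)·0.9718^3·0.2357^1 = -0.432611
d^2_{2,1}(0.4758) = -0.432611
D = (+0.020195-0.999796i)·(-0.432611)·(+0.649716+0.760177i) = -0.334470+0.274376i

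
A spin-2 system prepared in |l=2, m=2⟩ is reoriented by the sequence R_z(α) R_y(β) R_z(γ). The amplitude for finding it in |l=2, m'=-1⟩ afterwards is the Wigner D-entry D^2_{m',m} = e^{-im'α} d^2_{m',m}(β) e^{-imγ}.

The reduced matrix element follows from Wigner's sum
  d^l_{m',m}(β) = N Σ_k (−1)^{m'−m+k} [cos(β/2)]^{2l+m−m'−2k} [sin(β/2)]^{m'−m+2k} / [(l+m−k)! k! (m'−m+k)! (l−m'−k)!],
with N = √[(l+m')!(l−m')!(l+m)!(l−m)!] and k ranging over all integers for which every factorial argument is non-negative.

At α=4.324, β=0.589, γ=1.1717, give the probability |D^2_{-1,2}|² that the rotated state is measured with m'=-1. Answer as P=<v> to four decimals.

Split into d^2_{-1,2}(β=0.589) × two z-phases.
c=cos(0.589/2)=0.956947, s=sin(0.589/2)=0.290261; N=√[1·6·24·1]=12.000000
Admissible k: 3..3 (factorial args all ≥0)
  k=3: (−1)^0·12.0000/(6)·0.9569^1·0.2903^3 = +0.046804
d^2_{-1,2}(0.589) = +0.046804
|D^2_{-1,2}|² = |d^2_{-1,2}(β)|² = (+0.046804)² = 0.002191 (the z-rotation phases have unit modulus)

P=0.0022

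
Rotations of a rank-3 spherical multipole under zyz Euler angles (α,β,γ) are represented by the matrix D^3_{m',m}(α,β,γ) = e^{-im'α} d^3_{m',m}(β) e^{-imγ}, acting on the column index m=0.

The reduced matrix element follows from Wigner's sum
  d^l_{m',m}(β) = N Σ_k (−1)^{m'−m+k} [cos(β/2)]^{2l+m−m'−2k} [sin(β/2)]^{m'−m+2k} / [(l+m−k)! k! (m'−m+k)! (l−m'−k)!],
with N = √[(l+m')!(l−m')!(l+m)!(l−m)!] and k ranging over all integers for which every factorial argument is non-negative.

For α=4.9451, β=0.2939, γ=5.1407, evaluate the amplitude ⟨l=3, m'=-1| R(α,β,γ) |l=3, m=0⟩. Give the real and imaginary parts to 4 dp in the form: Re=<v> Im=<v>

Re=0.1036 Im=-0.4370

Split into d^3_{-1,0}(β=0.2939) × two z-phases.
With c≡cos(β/2)=0.989222 and s≡sin(β/2)=0.146422, N=[2·24·6·6]^{1/2}=41.569219
k∈{1,2,3} keeps every argument non-negative
  k=1: (−1)^0·41.5692/(12)·0.9892^5·0.1464^1 = +0.480469
  k=2: (−1)^1·41.5692/(4)·0.9892^3·0.1464^3 = -0.031580
  k=3: (−1)^2·41.5692/(12)·0.9892^1·0.1464^5 = +0.000231
d^3_{-1,0}(0.2939) = +0.480469 -0.031580 +0.000231 = +0.449120
D = (+0.230616-0.973045i)·(+0.449120)·(+1.000000+0.000000i) = +0.103574-0.437014i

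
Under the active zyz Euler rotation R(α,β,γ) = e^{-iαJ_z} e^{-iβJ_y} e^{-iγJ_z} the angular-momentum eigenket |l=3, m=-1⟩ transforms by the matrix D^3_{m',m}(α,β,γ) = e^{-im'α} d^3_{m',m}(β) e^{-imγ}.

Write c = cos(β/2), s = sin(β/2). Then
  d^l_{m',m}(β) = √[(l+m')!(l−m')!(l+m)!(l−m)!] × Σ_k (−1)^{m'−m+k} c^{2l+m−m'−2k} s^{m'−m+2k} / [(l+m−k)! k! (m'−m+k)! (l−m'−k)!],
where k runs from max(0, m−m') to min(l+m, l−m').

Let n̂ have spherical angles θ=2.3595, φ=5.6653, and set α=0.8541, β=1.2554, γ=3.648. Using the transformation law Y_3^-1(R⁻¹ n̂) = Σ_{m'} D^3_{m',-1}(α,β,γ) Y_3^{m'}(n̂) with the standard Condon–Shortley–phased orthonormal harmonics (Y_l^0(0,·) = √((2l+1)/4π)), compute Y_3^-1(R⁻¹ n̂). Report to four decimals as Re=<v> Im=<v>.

Re=0.0765 Im=0.2709

Need the full column D^3_{m',-1} for m'=−3..3 at α=0.8541, β=1.2554, γ=3.648.
cos(β/2)=0.809380, sin(β/2)=0.587285
d^3_{-3,-1}: single k=2 term ⇒ +0.573263;  D = +0.571741-0.041745i
d^3_{-2,-1}: k∈[1..2] ⇒ +0.645078 -0.679257 = -0.034179;  D = -0.020516+0.027337i
d^3_{-1,-1}: k∈[0..2] ⇒ +0.281136 -1.184127 +0.467575 = -0.435416;  D = +0.090890+0.425824i
d^3_{0,-1}: k∈[0..2] ⇒ -0.706647 +1.116133 -0.195879 = +0.213607;  D = -0.186798-0.103608i
d^3_{1,-1}: k∈[0..2] ⇒ +0.888095 -0.623434 +0.041029 = +0.305691;  D = -0.287398+0.104158i
d^3_{2,-1}: k∈[0..1] ⇒ -0.679257 +0.178812 = -0.500445;  D = +0.180504-0.466759i
d^3_{3,-1}: single k=0 term ⇒ +0.301819;  D = +0.140736+0.266998i
Y_3^{m'}(θ=2.3595,φ=5.6653) and Σ D·Y over m':
  (+0.5717-0.0417i)·(-0.0408+0.1402i)  (-0.0205+0.0273i)·(-0.1184-0.3401i)  (+0.0909+0.4258i)·(+0.2815+0.2001i)  (-0.1868-0.1036i)·(+0.1280+0.0000i)  (-0.2874+0.1042i)·(-0.2815+0.2001i)  (+0.1805-0.4668i)·(-0.1184+0.3401i)  (+0.1407+0.2670i)·(+0.0408+0.1402i)
Y_3^-1(R⁻¹ n̂) = +0.076485+0.270886i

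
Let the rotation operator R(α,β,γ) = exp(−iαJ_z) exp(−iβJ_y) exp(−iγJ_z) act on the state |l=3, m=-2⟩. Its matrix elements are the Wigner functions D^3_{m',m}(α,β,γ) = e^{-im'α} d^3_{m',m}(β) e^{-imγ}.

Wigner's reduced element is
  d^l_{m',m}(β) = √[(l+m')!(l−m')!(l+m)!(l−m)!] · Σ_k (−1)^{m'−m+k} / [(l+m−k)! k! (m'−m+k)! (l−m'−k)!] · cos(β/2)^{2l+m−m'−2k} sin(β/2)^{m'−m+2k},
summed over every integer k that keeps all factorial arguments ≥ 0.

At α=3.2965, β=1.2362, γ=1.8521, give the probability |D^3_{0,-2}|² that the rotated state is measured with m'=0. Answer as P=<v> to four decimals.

P=0.1609

Split into d^3_{0,-2}(β=1.2362) × two z-phases.
With c≡cos(β/2)=0.814981 and s≡sin(β/2)=0.579488, N=[6·6·1·120]^{1/2}=65.726707
The bounds max(0,m−m')=0 and min(l+m,l−m')=1 give 2 terms
  k=0: (−1)^2·65.7267/(12)·0.8150^4·0.5795^2 = +0.811407
  k=1: (−1)^3·65.7267/(12)·0.8150^2·0.5795^4 = -0.410235
d^3_{0,-2}(1.2362) = +0.811407 -0.410235 = +0.401173
|D^3_{0,-2}|² = |d^3_{0,-2}(β)|² = (+0.401173)² = 0.160939 (the z-rotation phases have unit modulus)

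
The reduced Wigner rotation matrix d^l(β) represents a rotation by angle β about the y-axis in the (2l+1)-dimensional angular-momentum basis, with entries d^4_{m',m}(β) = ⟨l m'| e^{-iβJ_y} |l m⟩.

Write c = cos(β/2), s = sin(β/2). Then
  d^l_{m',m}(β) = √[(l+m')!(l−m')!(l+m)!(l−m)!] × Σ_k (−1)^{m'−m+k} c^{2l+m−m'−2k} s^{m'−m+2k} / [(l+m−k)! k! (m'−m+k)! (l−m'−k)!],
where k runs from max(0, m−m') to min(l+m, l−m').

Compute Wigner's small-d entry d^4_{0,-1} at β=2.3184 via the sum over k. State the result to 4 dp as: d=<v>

d^4_{0,-1}(β=2.3184) via Wigner's sum:
c=cos(2.3184/2)=0.400073, s=sin(2.3184/2)=0.916483; N=√[24·24·6·120]=643.987578
The bounds max(0,m−m')=0 and min(l+m,l−m')=3 give 4 terms
  k=0: (−1)^1·643.9876/(144)·0.4001^7·0.9165^1 = -0.006724
  k=1: (−1)^2·643.9876/(24)·0.4001^5·0.9165^3 = +0.211707
  k=2: (−1)^3·643.9876/(24)·0.4001^3·0.9165^5 = -1.110980
  k=3: (−1)^4·643.9876/(144)·0.4001^1·0.9165^7 = +0.971686
d^4_{0,-1}(2.3184) = -0.006724 +0.211707 -1.110980 +0.971686 = +0.065689

d=0.0657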